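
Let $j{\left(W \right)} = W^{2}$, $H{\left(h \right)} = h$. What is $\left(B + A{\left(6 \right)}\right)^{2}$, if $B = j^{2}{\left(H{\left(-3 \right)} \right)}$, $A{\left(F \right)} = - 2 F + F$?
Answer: $5625$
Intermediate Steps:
$A{\left(F \right)} = - F$
$B = 81$ ($B = \left(\left(-3\right)^{2}\right)^{2} = 9^{2} = 81$)
$\left(B + A{\left(6 \right)}\right)^{2} = \left(81 - 6\right)^{2} = 75^{2} = 5625$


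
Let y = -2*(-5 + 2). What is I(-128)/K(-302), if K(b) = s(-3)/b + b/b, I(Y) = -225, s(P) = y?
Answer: -33975/148 ≈ -229.56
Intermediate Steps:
y = 6 (y = -2*(-3) = 6)
s(P) = 6
K(b) = 1 + 6/b (K(b) = 6/b + b/b = 6/b + 1 = 1 + 6/b)
I(-128)/K(-302) = -225*(-302/(6 - 302)) = -225/((-1/302*(-296))) = -225/148/151 = -225*151/148 = -33975/148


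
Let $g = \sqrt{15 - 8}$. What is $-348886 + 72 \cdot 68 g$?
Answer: $-348886 + 4896 \sqrt{7} \approx -3.3593 \cdot 10^{5}$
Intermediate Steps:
$g = \sqrt{7} \approx 2.6458$
$-348886 + 72 \cdot 68 g = -348886 + 72 \cdot 68 \sqrt{7} = -348886 + 4896 \sqrt{7}$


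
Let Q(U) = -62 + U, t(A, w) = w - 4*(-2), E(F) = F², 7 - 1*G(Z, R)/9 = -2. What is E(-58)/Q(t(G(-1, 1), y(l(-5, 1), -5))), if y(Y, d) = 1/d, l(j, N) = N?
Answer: -16820/271 ≈ -62.066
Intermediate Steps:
G(Z, R) = 81 (G(Z, R) = 63 - 9*(-2) = 63 + 18 = 81)
t(A, w) = 8 + w (t(A, w) = w + 8 = 8 + w)
E(-58)/Q(t(G(-1, 1), y(l(-5, 1), -5))) = (-58)²/(-62 + (8 + 1/(-5))) = 3364/(-62 + (8 - ⅕)) = 3364/(-62 + 39/5) = 3364/(-271/5) = 3364*(-5/271) = -16820/271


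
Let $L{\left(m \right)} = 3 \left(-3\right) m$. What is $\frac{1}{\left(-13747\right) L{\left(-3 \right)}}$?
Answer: $- \frac{1}{371169} \approx -2.6942 \cdot 10^{-6}$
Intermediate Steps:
$L{\left(m \right)} = - 9 m$
$\frac{1}{\left(-13747\right) L{\left(-3 \right)}} = \frac{1}{\left(-13747\right) \left(\left(-9\right) \left(-3\right)\right)} = \frac{1}{\left(-13747\right) 27} = \frac{1}{-371169} = - \frac{1}{371169}$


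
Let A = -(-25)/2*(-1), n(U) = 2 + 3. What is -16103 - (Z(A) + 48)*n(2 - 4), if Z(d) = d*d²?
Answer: -52619/8 ≈ -6577.4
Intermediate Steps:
n(U) = 5
A = -25/2 (A = -(-25)/2*(-1) = -5*(-5/2)*(-1) = (25/2)*(-1) = -25/2 ≈ -12.500)
Z(d) = d³
-16103 - (Z(A) + 48)*n(2 - 4) = -16103 - ((-25/2)³ + 48)*5 = -16103 - (-15625/8 + 48)*5 = -16103 - (-15241)*5/8 = -16103 - 1*(-76205/8) = -16103 + 76205/8 = -52619/8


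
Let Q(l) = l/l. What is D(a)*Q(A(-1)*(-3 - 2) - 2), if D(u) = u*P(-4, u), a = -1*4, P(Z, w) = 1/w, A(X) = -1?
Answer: 1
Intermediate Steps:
P(Z, w) = 1/w
a = -4
Q(l) = 1
D(u) = 1 (D(u) = u/u = 1)
D(a)*Q(A(-1)*(-3 - 2) - 2) = 1*1 = 1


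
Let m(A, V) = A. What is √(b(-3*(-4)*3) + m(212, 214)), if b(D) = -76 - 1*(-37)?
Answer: √173 ≈ 13.153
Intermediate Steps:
b(D) = -39 (b(D) = -76 + 37 = -39)
√(b(-3*(-4)*3) + m(212, 214)) = √(-39 + 212) = √173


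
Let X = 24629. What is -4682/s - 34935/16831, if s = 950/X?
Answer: -970432960484/7994725 ≈ -1.2138e+5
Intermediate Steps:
s = 950/24629 ≈ 0.038572
-4682/s - 34935/16831 = -4682/950/24629 - 34935/16831 = -4682*24629/950 - 34935*1/16831 = -57656489/475 - 34935/16831 = -970432960484/7994725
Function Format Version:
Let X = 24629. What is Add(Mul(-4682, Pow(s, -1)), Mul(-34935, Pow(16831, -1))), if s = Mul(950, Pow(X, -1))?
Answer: Rational(-970432960484, 7994725) ≈ -1.2138e+5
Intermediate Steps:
s = Rational(950, 24629) (s = Mul(950, Pow(24629, -1)) = Mul(950, Rational(1, 24629)) = Rational(950, 24629) ≈ 0.038572)
Add(Mul(-4682, Pow(s, -1)), Mul(-34935, Pow(16831, -1))) = Add(Mul(-4682, Pow(Rational(950, 24629), -1)), Mul(-34935, Pow(16831, -1))) = Add(Mul(-4682, Rational(24629, 950)), Mul(-34935, Rational(1, 16831))) = Add(Rational(-57656489, 475), Rational(-34935, 16831)) = Rational(-970432960484, 7994725)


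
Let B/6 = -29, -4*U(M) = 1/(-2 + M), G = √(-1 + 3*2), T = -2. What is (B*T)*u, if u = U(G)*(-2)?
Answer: 348 + 174*√5 ≈ 737.08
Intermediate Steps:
G = √5 (G = √(-1 + 6) = √5 ≈ 2.2361)
U(M) = -1/(4*(-2 + M))
B = -174 (B = 6*(-29) = -174)
u = 2/(-8 + 4*√5) (u = -1/(-8 + 4*√5)*(-2) = 2/(-8 + 4*√5) ≈ 2.1180)
(B*T)*u = (-174*(-2))*(1 + √5/2) = 348*(1 + √5/2) = 348 + 174*√5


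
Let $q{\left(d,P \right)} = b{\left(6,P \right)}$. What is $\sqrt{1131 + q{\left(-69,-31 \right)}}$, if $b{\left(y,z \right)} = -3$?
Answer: $2 \sqrt{282} \approx 33.586$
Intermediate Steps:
$q{\left(d,P \right)} = -3$
$\sqrt{1131 + q{\left(-69,-31 \right)}} = \sqrt{1131 - 3} = \sqrt{1128} = 2 \sqrt{282}$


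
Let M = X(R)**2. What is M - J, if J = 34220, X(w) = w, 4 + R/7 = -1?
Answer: -32995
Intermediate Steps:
R = -35 (R = -28 + 7*(-1) = -28 - 7 = -35)
M = 1225 (M = (-35)**2 = 1225)
M - J = 1225 - 1*34220 = 1225 - 34220 = -32995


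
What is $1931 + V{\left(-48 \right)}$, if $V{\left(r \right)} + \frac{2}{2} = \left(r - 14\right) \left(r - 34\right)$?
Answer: $7014$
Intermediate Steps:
$V{\left(r \right)} = -1 + \left(-34 + r\right) \left(-14 + r\right)$ ($V{\left(r \right)} = -1 + \left(r - 14\right) \left(r - 34\right) = -1 + \left(-14 + r\right) \left(-34 + r\right) = -1 + \left(-34 + r\right) \left(-14 + r\right)$)
$1931 + V{\left(-48 \right)} = 1931 + \left(475 + \left(-48\right)^{2} - -2304\right) = 1931 + \left(475 + 2304 + 2304\right) = 1931 + 5083 = 7014$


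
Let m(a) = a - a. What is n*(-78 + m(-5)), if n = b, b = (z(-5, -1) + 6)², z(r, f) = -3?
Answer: -702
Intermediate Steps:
m(a) = 0
b = 9 (b = (-3 + 6)² = 3² = 9)
n = 9
n*(-78 + m(-5)) = 9*(-78 + 0) = 9*(-78) = -702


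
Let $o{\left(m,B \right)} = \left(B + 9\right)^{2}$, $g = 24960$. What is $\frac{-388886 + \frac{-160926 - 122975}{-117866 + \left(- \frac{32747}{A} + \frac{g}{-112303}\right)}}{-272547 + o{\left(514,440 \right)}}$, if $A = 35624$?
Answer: $\frac{91688826503185602283}{16727256253104308709} \approx 5.4814$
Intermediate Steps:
$o{\left(m,B \right)} = \left(9 + B\right)^{2}$
$\frac{-388886 + \frac{-160926 - 122975}{-117866 + \left(- \frac{32747}{A} + \frac{g}{-112303}\right)}}{-272547 + o{\left(514,440 \right)}} = \frac{-388886 + \frac{-160926 - 122975}{-117866 + \left(- \frac{32747}{35624} + \frac{24960}{-112303}\right)}}{-272547 + \left(9 + 440\right)^{2}} = \frac{-388886 - \frac{283901}{-117866 + \left(\left(-32747\right) \frac{1}{35624} + 24960 \left(- \frac{1}{112303}\right)\right)}}{-272547 + 449^{2}} = \frac{-388886 - \frac{283901}{-117866 - \frac{4566761381}{4000682072}}}{-272547 + 201601} = \frac{-388886 - \frac{283901}{-117866 - \frac{4566761381}{4000682072}}}{-70946} = \left(-388886 - \frac{283901}{- \frac{471548959859733}{4000682072}}\right) \left(- \frac{1}{70946}\right) = \left(-388886 - - \frac{1135797640922872}{471548959859733}\right) \left(- \frac{1}{70946}\right) = \left(-388886 + \frac{1135797640922872}{471548959859733}\right) \left(- \frac{1}{70946}\right) = \left(- \frac{183377653006371204566}{471548959859733}\right) \left(- \frac{1}{70946}\right) = \frac{91688826503185602283}{16727256253104308709}$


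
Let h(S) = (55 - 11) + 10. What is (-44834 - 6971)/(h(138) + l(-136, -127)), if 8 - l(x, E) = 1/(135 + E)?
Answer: -82888/99 ≈ -837.25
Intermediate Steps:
l(x, E) = 8 - 1/(135 + E)
h(S) = 54 (h(S) = 44 + 10 = 54)
(-44834 - 6971)/(h(138) + l(-136, -127)) = (-44834 - 6971)/(54 + (1079 + 8*(-127))/(135 - 127)) = -51805/(54 + (1079 - 1016)/8) = -51805/(54 + (1/8)*63) = -51805/(54 + 63/8) = -51805/495/8 = -51805*8/495 = -82888/99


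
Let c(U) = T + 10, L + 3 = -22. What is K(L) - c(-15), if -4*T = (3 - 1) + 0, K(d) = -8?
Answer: -35/2 ≈ -17.500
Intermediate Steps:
L = -25 (L = -3 - 22 = -25)
T = -½ (T = -((3 - 1) + 0)/4 = -(2 + 0)/4 = -¼*2 = -½ ≈ -0.50000)
c(U) = 19/2 (c(U) = -½ + 10 = 19/2)
K(L) - c(-15) = -8 - 1*19/2 = -8 - 19/2 = -35/2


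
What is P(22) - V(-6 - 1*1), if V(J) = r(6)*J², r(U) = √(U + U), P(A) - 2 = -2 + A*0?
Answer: -98*√3 ≈ -169.74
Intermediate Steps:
P(A) = 0 (P(A) = 2 + (-2 + A*0) = 2 + (-2 + 0) = 2 - 2 = 0)
r(U) = √2*√U (r(U) = √(2*U) = √2*√U)
V(J) = 2*√3*J² (V(J) = (√2*√6)*J² = (2*√3)*J² = 2*√3*J²)
P(22) - V(-6 - 1*1) = 0 - 2*√3*(-6 - 1*1)² = 0 - 2*√3*(-6 - 1)² = 0 - 2*√3*(-7)² = 0 - 2*√3*49 = 0 - 98*√3 = -98*√3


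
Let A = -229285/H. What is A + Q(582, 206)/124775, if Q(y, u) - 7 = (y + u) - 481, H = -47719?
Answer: 4089145663/850591175 ≈ 4.8074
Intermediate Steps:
Q(y, u) = -474 + u + y (Q(y, u) = 7 + ((y + u) - 481) = 7 + ((u + y) - 481) = 7 + (-481 + u + y) = -474 + u + y)
A = 32755/6817 (A = -229285/(-47719) = -229285*(-1/47719) = 32755/6817 ≈ 4.8049)
A + Q(582, 206)/124775 = 32755/6817 + (-474 + 206 + 582)/124775 = 32755/6817 + 314*(1/124775) = 32755/6817 + 314/124775 = 4089145663/850591175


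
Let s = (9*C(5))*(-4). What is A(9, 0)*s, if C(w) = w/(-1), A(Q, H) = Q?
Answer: 1620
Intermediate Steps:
C(w) = -w (C(w) = w*(-1) = -w)
s = 180 (s = (9*(-1*5))*(-4) = (9*(-5))*(-4) = -45*(-4) = 180)
A(9, 0)*s = 9*180 = 1620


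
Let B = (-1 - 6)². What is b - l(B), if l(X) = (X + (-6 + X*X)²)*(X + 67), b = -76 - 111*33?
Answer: -665388323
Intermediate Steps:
b = -3739 (b = -76 - 3663 = -3739)
B = 49 (B = (-7)² = 49)
l(X) = (67 + X)*(X + (-6 + X²)²) (l(X) = (X + (-6 + X²)²)*(67 + X) = (67 + X)*(X + (-6 + X²)²))
b - l(B) = -3739 - (49² + 67*49 + 67*(-6 + 49²)² + 49*(-6 + 49²)²) = -3739 - (2401 + 3283 + 67*(-6 + 2401)² + 49*(-6 + 2401)²) = -3739 - (2401 + 3283 + 67*2395² + 49*2395²) = -3739 - (2401 + 3283 + 67*5736025 + 49*5736025) = -3739 - (2401 + 3283 + 384313675 + 281065225) = -3739 - 1*665384584 = -3739 - 665384584 = -665388323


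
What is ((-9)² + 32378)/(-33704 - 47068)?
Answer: -32459/80772 ≈ -0.40186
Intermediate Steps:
((-9)² + 32378)/(-33704 - 47068) = (81 + 32378)/(-80772) = 32459*(-1/80772) = -32459/80772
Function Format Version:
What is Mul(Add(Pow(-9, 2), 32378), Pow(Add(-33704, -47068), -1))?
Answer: Rational(-32459, 80772) ≈ -0.40186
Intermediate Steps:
Mul(Add(Pow(-9, 2), 32378), Pow(Add(-33704, -47068), -1)) = Mul(Add(81, 32378), Pow(-80772, -1)) = Mul(32459, Rational(-1, 80772)) = Rational(-32459, 80772)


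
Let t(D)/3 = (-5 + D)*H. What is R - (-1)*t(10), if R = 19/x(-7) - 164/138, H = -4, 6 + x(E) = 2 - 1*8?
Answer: -5775/92 ≈ -62.772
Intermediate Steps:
x(E) = -12 (x(E) = -6 + (2 - 1*8) = -6 + (2 - 8) = -6 - 6 = -12)
R = -255/92 (R = 19/(-12) - 164/138 = 19*(-1/12) - 164*1/138 = -19/12 - 82/69 = -255/92 ≈ -2.7717)
t(D) = 60 - 12*D (t(D) = 3*((-5 + D)*(-4)) = 3*(20 - 4*D) = 60 - 12*D)
R - (-1)*t(10) = -255/92 - (-1)*(60 - 12*10) = -255/92 - (-1)*(60 - 120) = -255/92 - (-1)*(-60) = -255/92 - 1*60 = -255/92 - 60 = -5775/92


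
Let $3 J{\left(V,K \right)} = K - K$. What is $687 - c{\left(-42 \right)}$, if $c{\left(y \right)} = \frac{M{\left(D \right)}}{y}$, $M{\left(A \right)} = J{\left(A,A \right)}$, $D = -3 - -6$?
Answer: $687$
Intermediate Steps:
$D = 3$ ($D = -3 + 6 = 3$)
$J{\left(V,K \right)} = 0$ ($J{\left(V,K \right)} = \frac{K - K}{3} = \frac{1}{3} \cdot 0 = 0$)
$M{\left(A \right)} = 0$
$c{\left(y \right)} = 0$ ($c{\left(y \right)} = \frac{0}{y} = 0$)
$687 - c{\left(-42 \right)} = 687 - 0 = 687 + 0 = 687$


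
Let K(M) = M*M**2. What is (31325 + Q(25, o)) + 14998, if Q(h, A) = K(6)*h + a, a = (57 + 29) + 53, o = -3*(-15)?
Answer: 51862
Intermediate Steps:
K(M) = M**3
o = 45
a = 139 (a = 86 + 53 = 139)
Q(h, A) = 139 + 216*h (Q(h, A) = 6**3*h + 139 = 216*h + 139 = 139 + 216*h)
(31325 + Q(25, o)) + 14998 = (31325 + (139 + 216*25)) + 14998 = (31325 + (139 + 5400)) + 14998 = (31325 + 5539) + 14998 = 36864 + 14998 = 51862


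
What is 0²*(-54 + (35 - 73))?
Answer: 0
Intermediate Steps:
0²*(-54 + (35 - 73)) = 0*(-54 - 38) = 0*(-92) = 0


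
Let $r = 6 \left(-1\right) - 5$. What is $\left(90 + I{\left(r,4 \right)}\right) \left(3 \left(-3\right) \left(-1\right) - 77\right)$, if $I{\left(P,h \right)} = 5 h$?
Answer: $-7480$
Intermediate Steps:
$r = -11$ ($r = -6 - 5 = -11$)
$\left(90 + I{\left(r,4 \right)}\right) \left(3 \left(-3\right) \left(-1\right) - 77\right) = \left(90 + 5 \cdot 4\right) \left(3 \left(-3\right) \left(-1\right) - 77\right) = \left(90 + 20\right) \left(\left(-9\right) \left(-1\right) - 77\right) = 110 \left(9 - 77\right) = 110 \left(-68\right) = -7480$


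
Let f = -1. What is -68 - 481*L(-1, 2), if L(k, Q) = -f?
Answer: -549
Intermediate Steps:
L(k, Q) = 1 (L(k, Q) = -1*(-1) = 1)
-68 - 481*L(-1, 2) = -68 - 481*1 = -68 - 481 = -549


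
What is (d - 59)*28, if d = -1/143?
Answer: -236264/143 ≈ -1652.2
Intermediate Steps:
d = -1/143 (d = -1*1/143 = -1/143 ≈ -0.0069930)
(d - 59)*28 = (-1/143 - 59)*28 = -8438/143*28 = -236264/143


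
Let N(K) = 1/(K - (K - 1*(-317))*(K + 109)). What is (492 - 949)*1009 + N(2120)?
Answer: -2503821917690/5429953 ≈ -4.6111e+5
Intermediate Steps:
N(K) = 1/(K - (109 + K)*(317 + K)) (N(K) = 1/(K - (K + 317)*(109 + K)) = 1/(K - (317 + K)*(109 + K)) = 1/(K - (109 + K)*(317 + K)))
(492 - 949)*1009 + N(2120) = (492 - 949)*1009 - 1/(34553 + 2120² + 425*2120) = -457*1009 - 1/(34553 + 4494400 + 901000) = -461113 - 1/5429953 = -2503821917690/5429953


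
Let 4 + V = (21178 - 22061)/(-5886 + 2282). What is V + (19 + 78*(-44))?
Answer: -12313985/3604 ≈ -3416.8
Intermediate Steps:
V = -13533/3604 (V = -4 + (21178 - 22061)/(-5886 + 2282) = -4 - 883/(-3604) = -4 - 883*(-1/3604) = -4 + 883/3604 = -13533/3604 ≈ -3.7550)
V + (19 + 78*(-44)) = -13533/3604 + (19 + 78*(-44)) = -13533/3604 + (19 - 3432) = -13533/3604 - 3413 = -12313985/3604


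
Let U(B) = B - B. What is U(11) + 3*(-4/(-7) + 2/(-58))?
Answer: 327/203 ≈ 1.6108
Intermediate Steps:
U(B) = 0
U(11) + 3*(-4/(-7) + 2/(-58)) = 0 + 3*(-4/(-7) + 2/(-58)) = 0 + 3*(-4*(-⅐) + 2*(-1/58)) = 0 + 3*(4/7 - 1/29) = 0 + 3*(109/203) = 0 + 327/203 = 327/203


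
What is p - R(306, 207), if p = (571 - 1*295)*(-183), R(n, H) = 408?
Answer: -50916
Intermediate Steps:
p = -50508 (p = (571 - 295)*(-183) = 276*(-183) = -50508)
p - R(306, 207) = -50508 - 1*408 = -50508 - 408 = -50916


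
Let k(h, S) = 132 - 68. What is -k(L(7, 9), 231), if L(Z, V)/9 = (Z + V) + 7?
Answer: -64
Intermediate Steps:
L(Z, V) = 63 + 9*V + 9*Z (L(Z, V) = 9*((Z + V) + 7) = 9*((V + Z) + 7) = 9*(7 + V + Z) = 63 + 9*V + 9*Z)
k(h, S) = 64
-k(L(7, 9), 231) = -1*64 = -64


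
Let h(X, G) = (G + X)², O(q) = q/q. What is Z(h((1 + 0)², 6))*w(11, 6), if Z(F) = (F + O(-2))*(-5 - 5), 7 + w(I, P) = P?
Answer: 500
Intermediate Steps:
O(q) = 1
w(I, P) = -7 + P
Z(F) = -10 - 10*F (Z(F) = (F + 1)*(-5 - 5) = (1 + F)*(-10) = -10 - 10*F)
Z(h((1 + 0)², 6))*w(11, 6) = (-10 - 10*(6 + (1 + 0)²)²)*(-7 + 6) = (-10 - 10*(6 + 1²)²)*(-1) = (-10 - 10*(6 + 1)²)*(-1) = (-10 - 10*7²)*(-1) = (-10 - 10*49)*(-1) = (-10 - 490)*(-1) = -500*(-1) = 500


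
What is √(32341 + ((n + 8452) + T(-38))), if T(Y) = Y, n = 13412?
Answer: √54167 ≈ 232.74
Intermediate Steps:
√(32341 + ((n + 8452) + T(-38))) = √(32341 + ((13412 + 8452) - 38)) = √(32341 + (21864 - 38)) = √(32341 + 21826) = √54167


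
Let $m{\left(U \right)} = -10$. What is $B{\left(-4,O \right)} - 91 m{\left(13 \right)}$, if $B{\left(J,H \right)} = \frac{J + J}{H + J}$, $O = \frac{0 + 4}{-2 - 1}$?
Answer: $\frac{1823}{2} \approx 911.5$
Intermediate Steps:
$O = - \frac{4}{3}$ ($O = \frac{4}{-3} = 4 \left(- \frac{1}{3}\right) = - \frac{4}{3} \approx -1.3333$)
$B{\left(J,H \right)} = \frac{2 J}{H + J}$
$B{\left(-4,O \right)} - 91 m{\left(13 \right)} = 2 \left(-4\right) \frac{1}{- \frac{4}{3} - 4} - -910 = 2 \left(-4\right) \frac{1}{- \frac{16}{3}} + 910 = 2 \left(-4\right) \left(- \frac{3}{16}\right) + 910 = \frac{3}{2} + 910 = \frac{1823}{2}$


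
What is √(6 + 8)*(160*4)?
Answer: 640*√14 ≈ 2394.7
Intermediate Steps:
√(6 + 8)*(160*4) = √14*640 = 640*√14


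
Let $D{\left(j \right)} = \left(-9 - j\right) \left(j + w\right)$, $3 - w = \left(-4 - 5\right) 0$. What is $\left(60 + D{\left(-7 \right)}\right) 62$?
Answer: $4216$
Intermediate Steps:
$w = 3$ ($w = 3 - \left(-4 - 5\right) 0 = 3 - \left(-9\right) 0 = 3 - 0 = 3 + 0 = 3$)
$D{\left(j \right)} = \left(-9 - j\right) \left(3 + j\right)$ ($D{\left(j \right)} = \left(-9 - j\right) \left(j + 3\right) = \left(-9 - j\right) \left(3 + j\right)$)
$\left(60 + D{\left(-7 \right)}\right) 62 = \left(60 - -8\right) 62 = \left(60 + 8\right) 62 = 68 \cdot 62 = 4216$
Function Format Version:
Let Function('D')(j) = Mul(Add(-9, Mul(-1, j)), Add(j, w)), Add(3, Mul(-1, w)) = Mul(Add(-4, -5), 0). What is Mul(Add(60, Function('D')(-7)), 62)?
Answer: 4216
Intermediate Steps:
w = 3 (w = Add(3, Mul(-1, Mul(Add(-4, -5), 0))) = Add(3, Mul(-1, Mul(-9, 0))) = Add(3, Mul(-1, 0)) = Add(3, 0) = 3)
Function('D')(j) = Mul(Add(-9, Mul(-1, j)), Add(3, j)) (Function('D')(j) = Mul(Add(-9, Mul(-1, j)), Add(j, 3)) = Mul(Add(-9, Mul(-1, j)), Add(3, j)))
Mul(Add(60, Function('D')(-7)), 62) = Mul(Add(60, Add(-27, Mul(-1, Pow(-7, 2)), Mul(-12, -7))), 62) = Mul(Add(60, Add(-27, Mul(-1, 49), 84)), 62) = Mul(Add(60, Add(-27, -49, 84)), 62) = Mul(Add(60, 8), 62) = Mul(68, 62) = 4216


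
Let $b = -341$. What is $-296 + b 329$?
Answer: $-112485$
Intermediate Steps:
$-296 + b 329 = -296 - 112189 = -112485$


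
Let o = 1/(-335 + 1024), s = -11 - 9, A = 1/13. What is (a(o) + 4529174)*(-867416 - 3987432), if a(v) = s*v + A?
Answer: -15150043130405312/689 ≈ -2.1988e+13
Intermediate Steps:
A = 1/13 ≈ 0.076923
s = -20
o = 1/689 ≈ 0.0014514
a(v) = 1/13 - 20*v (a(v) = -20*v + 1/13 = 1/13 - 20*v)
(a(o) + 4529174)*(-867416 - 3987432) = ((1/13 - 20*1/689) + 4529174)*(-867416 - 3987432) = ((1/13 - 20/689) + 4529174)*(-4854848) = (33/689 + 4529174)*(-4854848) = (3120600919/689)*(-4854848) = -15150043130405312/689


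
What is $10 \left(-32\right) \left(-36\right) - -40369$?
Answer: $51889$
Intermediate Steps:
$10 \left(-32\right) \left(-36\right) - -40369 = \left(-320\right) \left(-36\right) + 40369 = 11520 + 40369 = 51889$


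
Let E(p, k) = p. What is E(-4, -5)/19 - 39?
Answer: -745/19 ≈ -39.211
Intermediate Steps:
E(-4, -5)/19 - 39 = -4/19 - 39 = -745/19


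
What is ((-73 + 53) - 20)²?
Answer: 1600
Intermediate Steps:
((-73 + 53) - 20)² = (-20 - 20)² = (-40)² = 1600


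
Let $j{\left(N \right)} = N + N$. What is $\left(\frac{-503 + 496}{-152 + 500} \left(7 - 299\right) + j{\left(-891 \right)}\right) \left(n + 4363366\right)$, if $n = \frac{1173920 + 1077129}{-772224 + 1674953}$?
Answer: $- \frac{608656713878701349}{78537423} \approx -7.7499 \cdot 10^{9}$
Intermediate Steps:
$n = \frac{2251049}{902729} \approx 2.4936$
$j{\left(N \right)} = 2 N$
$\left(\frac{-503 + 496}{-152 + 500} \left(7 - 299\right) + j{\left(-891 \right)}\right) \left(n + 4363366\right) = \left(\frac{-503 + 496}{-152 + 500} \left(7 - 299\right) + 2 \left(-891\right)\right) \left(\frac{2251049}{902729} + 4363366\right) = \left(- \frac{7}{348} \left(-292\right) - 1782\right) \frac{3938939276863}{902729} = \left(\left(-7\right) \frac{1}{348} \left(-292\right) - 1782\right) \frac{3938939276863}{902729} = \left(\left(- \frac{7}{348}\right) \left(-292\right) - 1782\right) \frac{3938939276863}{902729} = \left(\frac{511}{87} - 1782\right) \frac{3938939276863}{902729} = \left(- \frac{154523}{87}\right) \frac{3938939276863}{902729} = - \frac{608656713878701349}{78537423}$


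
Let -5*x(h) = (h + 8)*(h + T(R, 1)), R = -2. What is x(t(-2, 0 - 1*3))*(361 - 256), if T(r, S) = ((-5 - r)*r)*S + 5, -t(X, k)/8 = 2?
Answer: -840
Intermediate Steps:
t(X, k) = -16 (t(X, k) = -8*2 = -16)
T(r, S) = 5 + S*r*(-5 - r) (T(r, S) = (r*(-5 - r))*S + 5 = S*r*(-5 - r) + 5 = 5 + S*r*(-5 - r))
x(h) = -(8 + h)*(11 + h)/5 (x(h) = -(h + 8)*(h + (5 - 1*1*(-2)² - 5*1*(-2)))/5 = -(8 + h)*(h + (5 - 1*1*4 + 10))/5 = -(8 + h)*(h + (5 - 4 + 10))/5 = -(8 + h)*(h + 11)/5 = -(8 + h)*(11 + h)/5)
x(t(-2, 0 - 1*3))*(361 - 256) = (-88/5 - 19/5*(-16) - ⅕*(-16)²)*(361 - 256) = (-88/5 + 304/5 - ⅕*256)*105 = (-88/5 + 304/5 - 256/5)*105 = -8*105 = -840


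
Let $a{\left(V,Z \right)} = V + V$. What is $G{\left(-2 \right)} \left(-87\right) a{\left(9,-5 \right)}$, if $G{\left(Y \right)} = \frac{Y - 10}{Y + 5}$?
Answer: $6264$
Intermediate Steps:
$G{\left(Y \right)} = \frac{-10 + Y}{5 + Y}$
$a{\left(V,Z \right)} = 2 V$
$G{\left(-2 \right)} \left(-87\right) a{\left(9,-5 \right)} = \frac{-10 - 2}{5 - 2} \left(-87\right) 2 \cdot 9 = \frac{1}{3} \left(-12\right) \left(-87\right) 18 = \left(-4\right) \left(-87\right) 18 = 348 \cdot 18 = 6264$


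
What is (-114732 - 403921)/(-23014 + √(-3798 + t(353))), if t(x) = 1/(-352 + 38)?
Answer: 3747991964588/166309470117 + 518653*I*√374467922/166309470117 ≈ 22.536 + 0.060349*I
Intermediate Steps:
t(x) = -1/314 (t(x) = 1/(-314) = -1/314)
(-114732 - 403921)/(-23014 + √(-3798 + t(353))) = (-114732 - 403921)/(-23014 + √(-3798 - 1/314)) = -518653/(-23014 + √(-1192573/314)) = -518653/(-23014 + I*√374467922/314)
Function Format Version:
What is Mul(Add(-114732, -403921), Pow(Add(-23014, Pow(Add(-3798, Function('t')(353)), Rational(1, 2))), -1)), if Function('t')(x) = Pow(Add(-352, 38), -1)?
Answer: Add(Rational(3747991964588, 166309470117), Mul(Rational(518653, 166309470117), I, Pow(374467922, Rational(1, 2)))) ≈ Add(22.536, Mul(0.060349, I))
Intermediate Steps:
Function('t')(x) = Rational(-1, 314) (Function('t')(x) = Pow(-314, -1) = Rational(-1, 314))
Mul(Add(-114732, -403921), Pow(Add(-23014, Pow(Add(-3798, Function('t')(353)), Rational(1, 2))), -1)) = Mul(Add(-114732, -403921), Pow(Add(-23014, Pow(Add(-3798, Rational(-1, 314)), Rational(1, 2))), -1)) = Mul(-518653, Pow(Add(-23014, Pow(Rational(-1192573, 314), Rational(1, 2))), -1)) = Mul(-518653, Pow(Add(-23014, Mul(Rational(1, 314), I, Pow(374467922, Rational(1, 2)))), -1))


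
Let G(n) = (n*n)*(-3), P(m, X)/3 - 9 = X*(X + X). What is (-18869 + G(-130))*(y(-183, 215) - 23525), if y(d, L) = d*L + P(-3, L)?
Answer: -14923037483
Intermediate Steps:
P(m, X) = 27 + 6*X² (P(m, X) = 27 + 3*(X*(X + X)) = 27 + 3*(X*(2*X)) = 27 + 3*(2*X²) = 27 + 6*X²)
G(n) = -3*n² (G(n) = n²*(-3) = -3*n²)
y(d, L) = 27 + 6*L² + L*d (y(d, L) = d*L + (27 + 6*L²) = L*d + (27 + 6*L²) = 27 + 6*L² + L*d)
(-18869 + G(-130))*(y(-183, 215) - 23525) = (-18869 - 3*(-130)²)*((27 + 6*215² + 215*(-183)) - 23525) = (-18869 - 3*16900)*((27 + 6*46225 - 39345) - 23525) = (-18869 - 50700)*((27 + 277350 - 39345) - 23525) = -69569*(238032 - 23525) = -69569*214507 = -14923037483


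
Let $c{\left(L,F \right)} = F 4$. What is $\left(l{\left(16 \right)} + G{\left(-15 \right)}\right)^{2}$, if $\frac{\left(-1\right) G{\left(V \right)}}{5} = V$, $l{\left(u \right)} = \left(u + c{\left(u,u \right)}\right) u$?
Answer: $1836025$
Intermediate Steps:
$c{\left(L,F \right)} = 4 F$
$l{\left(u \right)} = 5 u^{2}$ ($l{\left(u \right)} = \left(u + 4 u\right) u = 5 u u = 5 u^{2}$)
$G{\left(V \right)} = - 5 V$
$\left(l{\left(16 \right)} + G{\left(-15 \right)}\right)^{2} = \left(5 \cdot 16^{2} - -75\right)^{2} = \left(5 \cdot 256 + 75\right)^{2} = \left(1280 + 75\right)^{2} = 1355^{2} = 1836025$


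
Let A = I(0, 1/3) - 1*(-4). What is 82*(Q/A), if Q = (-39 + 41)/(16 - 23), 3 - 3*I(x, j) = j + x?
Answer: -369/77 ≈ -4.7922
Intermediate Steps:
I(x, j) = 1 - j/3 - x/3 (I(x, j) = 1 - (j + x)/3 = 1 + (-j/3 - x/3) = 1 - j/3 - x/3)
A = 44/9 (A = (1 - 1/3/3 - 1/3*0) - 1*(-4) = (1 - 1/3*1/3 + 0) + 4 = (1 - 1/9 + 0) + 4 = 8/9 + 4 = 44/9 ≈ 4.8889)
Q = -2/7 (Q = 2/(-7) = 2*(-1/7) = -2/7 ≈ -0.28571)
82*(Q/A) = 82*(-2/(7*44/9)) = 82*(-2/7*9/44) = 82*(-9/154) = -369/77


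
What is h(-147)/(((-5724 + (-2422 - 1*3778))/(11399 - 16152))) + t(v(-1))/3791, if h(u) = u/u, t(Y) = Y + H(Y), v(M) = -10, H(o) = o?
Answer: 17780143/45203884 ≈ 0.39333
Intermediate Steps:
t(Y) = 2*Y (t(Y) = Y + Y = 2*Y)
h(u) = 1
h(-147)/(((-5724 + (-2422 - 1*3778))/(11399 - 16152))) + t(v(-1))/3791 = 1/((-5724 + (-2422 - 1*3778))/(11399 - 16152)) + (2*(-10))/3791 = 1/((-5724 + (-2422 - 3778))/(-4753)) - 20*1/3791 = 1/((-5724 - 6200)*(-1/4753)) - 20/3791 = 1/(-11924*(-1/4753)) - 20/3791 = 1/(11924/4753) - 20/3791 = 1*(4753/11924) - 20/3791 = 4753/11924 - 20/3791 = 17780143/45203884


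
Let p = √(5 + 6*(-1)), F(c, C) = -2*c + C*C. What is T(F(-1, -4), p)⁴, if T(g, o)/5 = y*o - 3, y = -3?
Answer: -202500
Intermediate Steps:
F(c, C) = C² - 2*c (F(c, C) = -2*c + C² = C² - 2*c)
p = I (p = √(5 - 6) = √(-1) = I ≈ 1.0*I)
T(g, o) = -15 - 15*o (T(g, o) = 5*(-3*o - 3) = 5*(-3 - 3*o) = -15 - 15*o)
T(F(-1, -4), p)⁴ = (-15 - 15*I)⁴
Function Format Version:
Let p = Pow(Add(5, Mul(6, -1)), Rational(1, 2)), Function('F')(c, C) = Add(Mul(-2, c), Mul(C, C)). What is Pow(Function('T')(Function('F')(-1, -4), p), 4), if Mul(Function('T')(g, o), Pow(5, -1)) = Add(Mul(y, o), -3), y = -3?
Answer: -202500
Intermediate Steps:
Function('F')(c, C) = Add(Pow(C, 2), Mul(-2, c)) (Function('F')(c, C) = Add(Mul(-2, c), Pow(C, 2)) = Add(Pow(C, 2), Mul(-2, c)))
p = I (p = Pow(Add(5, -6), Rational(1, 2)) = Pow(-1, Rational(1, 2)) = I ≈ Mul(1.0000, I))
Function('T')(g, o) = Add(-15, Mul(-15, o)) (Function('T')(g, o) = Mul(5, Add(Mul(-3, o), -3)) = Mul(5, Add(-3, Mul(-3, o))) = Add(-15, Mul(-15, o)))
Pow(Function('T')(Function('F')(-1, -4), p), 4) = Pow(Add(-15, Mul(-15, I)), 4)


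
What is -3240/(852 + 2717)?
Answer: -3240/3569 ≈ -0.90782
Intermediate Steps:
-3240/(852 + 2717) = -3240/3569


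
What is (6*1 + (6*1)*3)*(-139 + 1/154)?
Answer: -256860/77 ≈ -3335.8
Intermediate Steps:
(6*1 + (6*1)*3)*(-139 + 1/154) = (6 + 6*3)*(-139 + 1/154) = (6 + 18)*(-21405/154) = 24*(-21405/154) = -256860/77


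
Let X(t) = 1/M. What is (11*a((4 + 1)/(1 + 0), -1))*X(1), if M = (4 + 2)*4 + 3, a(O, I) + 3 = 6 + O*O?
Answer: 308/27 ≈ 11.407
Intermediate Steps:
a(O, I) = 3 + O**2 (a(O, I) = -3 + (6 + O*O) = -3 + (6 + O**2) = 3 + O**2)
M = 27 (M = 6*4 + 3 = 24 + 3 = 27)
X(t) = 1/27
(11*a((4 + 1)/(1 + 0), -1))*X(1) = (11*(3 + ((4 + 1)/(1 + 0))**2))*(1/27) = (11*(3 + (5/1)**2))*(1/27) = (11*(3 + (5*1)**2))*(1/27) = (11*(3 + 5**2))*(1/27) = (11*(3 + 25))*(1/27) = (11*28)*(1/27) = 308*(1/27) = 308/27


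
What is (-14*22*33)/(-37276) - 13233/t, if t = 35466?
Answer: -11066407/110169218 ≈ -0.10045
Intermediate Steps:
(-14*22*33)/(-37276) - 13233/t = (-14*22*33)/(-37276) - 13233/35466 = -308*33*(-1/37276) - 13233*1/35466 = -10164*(-1/37276) - 4411/11822 = 2541/9319 - 4411/11822 = -11066407/110169218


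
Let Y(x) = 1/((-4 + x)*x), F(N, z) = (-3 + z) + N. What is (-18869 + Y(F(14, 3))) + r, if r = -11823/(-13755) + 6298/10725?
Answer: -742236055861/39339300 ≈ -18868.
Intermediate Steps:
F(N, z) = -3 + N + z
r = 2032673/1404975 (r = -11823*(-1/13755) + 6298*(1/10725) = 563/655 + 6298/10725 = 2032673/1404975 ≈ 1.4468)
Y(x) = 1/(x*(-4 + x))
(-18869 + Y(F(14, 3))) + r = (-18869 + 1/((-3 + 14 + 3)*(-4 + (-3 + 14 + 3)))) + 2032673/1404975 = (-18869 + 1/(14*(-4 + 14))) + 2032673/1404975 = (-18869 + (1/14)/10) + 2032673/1404975 = (-18869 + (1/14)*(⅒)) + 2032673/1404975 = (-18869 + 1/140) + 2032673/1404975 = -2641659/140 + 2032673/1404975 = -742236055861/39339300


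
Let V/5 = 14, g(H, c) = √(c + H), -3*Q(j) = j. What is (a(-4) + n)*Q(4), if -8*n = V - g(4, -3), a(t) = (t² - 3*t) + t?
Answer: -41/2 ≈ -20.500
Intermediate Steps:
Q(j) = -j/3
a(t) = t² - 2*t
g(H, c) = √(H + c)
V = 70 (V = 5*14 = 70)
n = -69/8 (n = -(70 - √(4 - 3))/8 = -(70 - √1)/8 = -(70 - 1*1)/8 = -(70 - 1)/8 = -⅛*69 = -69/8 ≈ -8.6250)
(a(-4) + n)*Q(4) = (-4*(-2 - 4) - 69/8)*(-⅓*4) = (-4*(-6) - 69/8)*(-4/3) = (24 - 69/8)*(-4/3) = (123/8)*(-4/3) = -41/2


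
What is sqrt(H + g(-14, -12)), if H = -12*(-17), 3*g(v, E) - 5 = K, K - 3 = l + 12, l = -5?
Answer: sqrt(209) ≈ 14.457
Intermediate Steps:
K = 10 (K = 3 + (-5 + 12) = 3 + 7 = 10)
g(v, E) = 5 (g(v, E) = 5/3 + (1/3)*10 = 5/3 + 10/3 = 5)
H = 204
sqrt(H + g(-14, -12)) = sqrt(204 + 5) = sqrt(209)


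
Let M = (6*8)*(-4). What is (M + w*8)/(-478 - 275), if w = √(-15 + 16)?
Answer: 184/753 ≈ 0.24436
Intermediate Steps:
w = 1 (w = √1 = 1)
M = -192 (M = 48*(-4) = -192)
(M + w*8)/(-478 - 275) = (-192 + 1*8)/(-478 - 275) = (-192 + 8)/(-753) = -184*(-1/753) = 184/753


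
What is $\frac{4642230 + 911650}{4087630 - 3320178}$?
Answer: $\frac{1388470}{191863} \approx 7.2368$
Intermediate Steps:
$\frac{4642230 + 911650}{4087630 - 3320178} = \frac{5553880}{767452} = 5553880 \cdot \frac{1}{767452} = \frac{1388470}{191863}$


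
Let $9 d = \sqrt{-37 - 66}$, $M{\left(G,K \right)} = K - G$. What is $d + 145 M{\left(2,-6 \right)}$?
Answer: $-1160 + \frac{i \sqrt{103}}{9} \approx -1160.0 + 1.1277 i$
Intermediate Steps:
$d = \frac{i \sqrt{103}}{9}$ ($d = \frac{\sqrt{-37 - 66}}{9} = \frac{\sqrt{-103}}{9} = \frac{i \sqrt{103}}{9} \approx 1.1277 i$)
$d + 145 M{\left(2,-6 \right)} = \frac{i \sqrt{103}}{9} + 145 \left(-6 - 2\right) = \frac{i \sqrt{103}}{9} + 145 \left(-8\right) = \frac{i \sqrt{103}}{9} - 1160 = -1160 + \frac{i \sqrt{103}}{9}$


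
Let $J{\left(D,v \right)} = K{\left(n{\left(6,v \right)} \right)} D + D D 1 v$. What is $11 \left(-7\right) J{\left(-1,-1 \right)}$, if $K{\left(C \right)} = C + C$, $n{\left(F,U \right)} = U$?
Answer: $-77$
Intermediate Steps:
$K{\left(C \right)} = 2 C$
$J{\left(D,v \right)} = v D^{2} + 2 D v$ ($J{\left(D,v \right)} = 2 v D + D D 1 v = 2 D v + D^{2} \cdot 1 v = 2 D v + D^{2} v = 2 D v + v D^{2} = v D^{2} + 2 D v$)
$11 \left(-7\right) J{\left(-1,-1 \right)} = 11 \left(-7\right) \left(\left(-1\right) \left(-1\right) \left(2 - 1\right)\right) = - 77 \left(\left(-1\right) \left(-1\right) 1\right) = \left(-77\right) 1 = -77$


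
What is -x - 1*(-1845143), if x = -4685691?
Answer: 6530834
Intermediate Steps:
-x - 1*(-1845143) = -1*(-4685691) - 1*(-1845143) = 4685691 + 1845143 = 6530834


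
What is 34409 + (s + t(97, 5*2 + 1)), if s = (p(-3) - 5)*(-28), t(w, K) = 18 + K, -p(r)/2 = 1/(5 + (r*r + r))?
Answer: 380414/11 ≈ 34583.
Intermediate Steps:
p(r) = -2/(5 + r + r²) (p(r) = -2/(5 + (r*r + r)) = -2/(5 + (r² + r)) = -2/(5 + (r + r²)) = -2/(5 + r + r²))
s = 1596/11 (s = (-2/(5 - 3 + (-3)²) - 5)*(-28) = (-2/(5 - 3 + 9) - 5)*(-28) = (-2/11 - 5)*(-28) = -57/11*(-28) = 1596/11 ≈ 145.09)
34409 + (s + t(97, 5*2 + 1)) = 34409 + (1596/11 + (18 + (5*2 + 1))) = 34409 + (1596/11 + (18 + (10 + 1))) = 34409 + (1596/11 + (18 + 11)) = 34409 + (1596/11 + 29) = 34409 + 1915/11 = 380414/11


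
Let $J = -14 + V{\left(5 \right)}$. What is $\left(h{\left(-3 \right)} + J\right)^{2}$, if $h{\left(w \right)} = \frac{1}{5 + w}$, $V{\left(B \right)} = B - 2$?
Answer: $\frac{441}{4} \approx 110.25$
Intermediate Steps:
$V{\left(B \right)} = -2 + B$
$J = -11$ ($J = -14 + \left(-2 + 5\right) = -14 + 3 = -11$)
$\left(h{\left(-3 \right)} + J\right)^{2} = \left(\frac{1}{5 - 3} - 11\right)^{2} = \left(\frac{1}{2} - 11\right)^{2} = \left(- \frac{21}{2}\right)^{2} = \frac{441}{4}$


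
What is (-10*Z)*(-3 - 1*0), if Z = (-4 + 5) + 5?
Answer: 180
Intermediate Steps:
Z = 6 (Z = 1 + 5 = 6)
(-10*Z)*(-3 - 1*0) = (-10*6)*(-3 - 1*0) = -60*(-3 + 0) = -60*(-3) = 180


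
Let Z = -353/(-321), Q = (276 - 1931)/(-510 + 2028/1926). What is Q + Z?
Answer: 228203171/52442412 ≈ 4.3515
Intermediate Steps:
Q = 531255/163372 (Q = -1655/(-510 + 2028*(1/1926)) = -1655/(-510 + 338/321) = -1655/(-163372/321) = -1655*(-321/163372) = 531255/163372 ≈ 3.2518)
Z = 353/321 (Z = -353*(-1)/321 = -1*(-353/321) = 353/321 ≈ 1.0997)
Q + Z = 531255/163372 + 353/321 = 228203171/52442412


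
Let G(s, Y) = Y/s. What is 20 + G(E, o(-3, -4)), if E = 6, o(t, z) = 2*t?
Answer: 19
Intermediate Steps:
20 + G(E, o(-3, -4)) = 20 + (2*(-3))/6 = 20 - 6*⅙ = 20 - 1 = 19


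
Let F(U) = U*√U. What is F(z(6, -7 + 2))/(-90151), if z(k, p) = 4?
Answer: -8/90151 ≈ -8.8740e-5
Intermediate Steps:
F(U) = U^(3/2)
F(z(6, -7 + 2))/(-90151) = 4^(3/2)/(-90151) = 8*(-1/90151) = -8/90151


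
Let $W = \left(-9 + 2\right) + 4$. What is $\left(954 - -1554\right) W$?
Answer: $-7524$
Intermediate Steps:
$W = -3$ ($W = -7 + 4 = -3$)
$\left(954 - -1554\right) W = \left(954 - -1554\right) \left(-3\right) = \left(954 + 1554\right) \left(-3\right) = 2508 \left(-3\right) = -7524$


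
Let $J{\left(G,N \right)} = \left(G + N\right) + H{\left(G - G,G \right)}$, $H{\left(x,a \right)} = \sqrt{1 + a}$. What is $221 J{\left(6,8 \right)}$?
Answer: $3094 + 221 \sqrt{7} \approx 3678.7$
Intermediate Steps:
$J{\left(G,N \right)} = G + N + \sqrt{1 + G}$ ($J{\left(G,N \right)} = \left(G + N\right) + \sqrt{1 + G} = G + N + \sqrt{1 + G}$)
$221 J{\left(6,8 \right)} = 221 \left(6 + 8 + \sqrt{1 + 6}\right) = 221 \left(6 + 8 + \sqrt{7}\right) = 221 \left(14 + \sqrt{7}\right) = 3094 + 221 \sqrt{7}$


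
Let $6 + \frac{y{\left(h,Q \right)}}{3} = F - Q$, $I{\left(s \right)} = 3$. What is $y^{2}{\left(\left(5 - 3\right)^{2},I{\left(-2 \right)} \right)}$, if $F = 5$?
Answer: $144$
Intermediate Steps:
$y{\left(h,Q \right)} = -3 - 3 Q$ ($y{\left(h,Q \right)} = -18 + 3 \left(5 - Q\right) = -18 - \left(-15 + 3 Q\right) = -3 - 3 Q$)
$y^{2}{\left(\left(5 - 3\right)^{2},I{\left(-2 \right)} \right)} = \left(-3 - 9\right)^{2} = \left(-12\right)^{2} = 144$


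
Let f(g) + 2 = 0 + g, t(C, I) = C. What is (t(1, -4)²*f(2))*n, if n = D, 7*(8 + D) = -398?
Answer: 0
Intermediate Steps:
D = -454/7 (D = -8 + (⅐)*(-398) = -8 - 398/7 = -454/7 ≈ -64.857)
n = -454/7 ≈ -64.857
f(g) = -2 + g (f(g) = -2 + (0 + g) = -2 + g)
(t(1, -4)²*f(2))*n = (1²*(-2 + 2))*(-454/7) = (1*0)*(-454/7) = 0*(-454/7) = 0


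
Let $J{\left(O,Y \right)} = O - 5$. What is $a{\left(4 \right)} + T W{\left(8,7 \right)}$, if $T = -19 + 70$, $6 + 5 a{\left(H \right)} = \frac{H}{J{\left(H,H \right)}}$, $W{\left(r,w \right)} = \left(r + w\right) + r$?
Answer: $1171$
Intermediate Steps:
$J{\left(O,Y \right)} = -5 + O$
$W{\left(r,w \right)} = w + 2 r$
$a{\left(H \right)} = - \frac{6}{5} + \frac{H}{5 \left(-5 + H\right)}$ ($a{\left(H \right)} = - \frac{6}{5} + \frac{H \frac{1}{-5 + H}}{5} = - \frac{6}{5} + \frac{H}{5 \left(-5 + H\right)}$)
$T = 51$
$a{\left(4 \right)} + T W{\left(8,7 \right)} = \frac{6 - 4}{-5 + 4} + 51 \left(7 + 2 \cdot 8\right) = \frac{6 - 4}{-1} + 51 \left(7 + 16\right) = \left(-1\right) 2 + 51 \cdot 23 = -2 + 1173 = 1171$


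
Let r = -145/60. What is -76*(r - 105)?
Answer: 24491/3 ≈ 8163.7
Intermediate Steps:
r = -29/12 (r = -145*1/60 = -29/12 ≈ -2.4167)
-76*(r - 105) = -76*(-29/12 - 105) = -76*(-1289/12) = 24491/3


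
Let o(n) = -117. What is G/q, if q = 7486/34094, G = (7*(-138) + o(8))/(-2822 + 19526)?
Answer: -323893/1096896 ≈ -0.29528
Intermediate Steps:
G = -361/5568 (G = (7*(-138) - 117)/(-2822 + 19526) = (-966 - 117)/16704 = -1083*1/16704 = -361/5568 ≈ -0.064835)
q = 3743/17047 (q = 7486*(1/34094) = 3743/17047 ≈ 0.21957)
G/q = -361/(5568*3743/17047) = -361/5568*17047/3743 = -323893/1096896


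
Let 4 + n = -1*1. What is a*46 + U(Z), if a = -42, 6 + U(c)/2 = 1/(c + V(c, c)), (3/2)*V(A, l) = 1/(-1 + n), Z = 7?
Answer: -60255/31 ≈ -1943.7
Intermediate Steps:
n = -5 (n = -4 - 1*1 = -4 - 1 = -5)
V(A, l) = -1/9 (V(A, l) = 2/(3*(-1 - 5)) = (2/3)/(-6) = (2/3)*(-1/6) = -1/9)
U(c) = -12 + 2/(-1/9 + c) (U(c) = -12 + 2/(c - 1/9) = -12 + 2/(-1/9 + c))
a*46 + U(Z) = -42*46 + 6*(5 - 18*7)/(-1 + 9*7) = -1932 + 6*(5 - 126)/(-1 + 63) = -1932 + 6*(-121)/62 = -1932 + 6*(1/62)*(-121) = -1932 - 363/31 = -60255/31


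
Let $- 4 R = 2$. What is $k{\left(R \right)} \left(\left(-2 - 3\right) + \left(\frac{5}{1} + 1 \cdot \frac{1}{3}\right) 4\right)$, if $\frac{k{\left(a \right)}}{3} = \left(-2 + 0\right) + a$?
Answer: $- \frac{245}{2} \approx -122.5$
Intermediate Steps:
$R = - \frac{1}{2}$ ($R = \left(- \frac{1}{4}\right) 2 = - \frac{1}{2} \approx -0.5$)
$k{\left(a \right)} = -6 + 3 a$ ($k{\left(a \right)} = 3 \left(\left(-2 + 0\right) + a\right) = 3 \left(-2 + a\right) = -6 + 3 a$)
$k{\left(R \right)} \left(\left(-2 - 3\right) + \left(\frac{5}{1} + 1 \cdot \frac{1}{3}\right) 4\right) = \left(-6 + 3 \left(- \frac{1}{2}\right)\right) \left(\left(-2 - 3\right) + \left(\frac{5}{1} + 1 \cdot \frac{1}{3}\right) 4\right) = \left(-6 - \frac{3}{2}\right) \left(\left(-2 - 3\right) + \left(5 \cdot 1 + 1 \cdot \frac{1}{3}\right) 4\right) = - \frac{15 \left(-5 + \left(5 + \frac{1}{3}\right) 4\right)}{2} = - \frac{15 \left(-5 + \frac{16}{3} \cdot 4\right)}{2} = - \frac{15 \left(-5 + \frac{64}{3}\right)}{2} = \left(- \frac{15}{2}\right) \frac{49}{3} = - \frac{245}{2}$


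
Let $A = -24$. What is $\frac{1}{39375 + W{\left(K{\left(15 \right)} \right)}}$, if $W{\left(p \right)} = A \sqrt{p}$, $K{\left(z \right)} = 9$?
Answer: $\frac{1}{39303} \approx 2.5443 \cdot 10^{-5}$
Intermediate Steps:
$W{\left(p \right)} = - 24 \sqrt{p}$
$\frac{1}{39375 + W{\left(K{\left(15 \right)} \right)}} = \frac{1}{39375 - 24 \sqrt{9}} = \frac{1}{39375 - 72} = \frac{1}{39303}$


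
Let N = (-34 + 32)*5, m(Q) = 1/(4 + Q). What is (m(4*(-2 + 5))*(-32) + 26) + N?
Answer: 14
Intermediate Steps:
N = -10 (N = -2*5 = -10)
(m(4*(-2 + 5))*(-32) + 26) + N = (-32/(4 + 4*(-2 + 5)) + 26) - 10 = (-32/(4 + 4*3) + 26) - 10 = (-32/(4 + 12) + 26) - 10 = (-32/16 + 26) - 10 = ((1/16)*(-32) + 26) - 10 = (-2 + 26) - 10 = 24 - 10 = 14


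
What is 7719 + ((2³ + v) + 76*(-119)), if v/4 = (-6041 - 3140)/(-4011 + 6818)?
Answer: -3733543/2807 ≈ -1330.1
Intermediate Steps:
v = -36724/2807 (v = 4*((-6041 - 3140)/(-4011 + 6818)) = 4*(-9181/2807) = -36724/2807 ≈ -13.083)
7719 + ((2³ + v) + 76*(-119)) = 7719 + ((2³ - 36724/2807) + 76*(-119)) = 7719 + ((8 - 36724/2807) - 9044) = 7719 + (-14268/2807 - 9044) = 7719 - 25400776/2807 = -3733543/2807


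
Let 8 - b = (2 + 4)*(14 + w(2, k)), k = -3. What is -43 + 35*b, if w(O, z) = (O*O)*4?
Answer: -6063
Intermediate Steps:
w(O, z) = 4*O² (w(O, z) = O²*4 = 4*O²)
b = -172 (b = 8 - (2 + 4)*(14 + 4*2²) = 8 - 6*(14 + 4*4) = 8 - 6*(14 + 16) = 8 - 6*30 = 8 - 1*180 = 8 - 180 = -172)
-43 + 35*b = -43 + 35*(-172) = -43 - 6020 = -6063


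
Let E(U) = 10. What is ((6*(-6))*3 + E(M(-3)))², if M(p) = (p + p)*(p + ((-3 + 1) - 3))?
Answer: 9604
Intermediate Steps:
M(p) = 2*p*(-5 + p) (M(p) = (2*p)*(p + (-2 - 3)) = (2*p)*(p - 5) = (2*p)*(-5 + p) = 2*p*(-5 + p))
((6*(-6))*3 + E(M(-3)))² = ((6*(-6))*3 + 10)² = (-36*3 + 10)² = (-108 + 10)² = (-98)² = 9604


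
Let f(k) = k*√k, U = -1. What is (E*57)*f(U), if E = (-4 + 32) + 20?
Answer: -2736*I ≈ -2736.0*I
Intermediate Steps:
f(k) = k^(3/2)
E = 48 (E = 28 + 20 = 48)
(E*57)*f(U) = (48*57)*(-1)^(3/2) = 2736*(-I) = -2736*I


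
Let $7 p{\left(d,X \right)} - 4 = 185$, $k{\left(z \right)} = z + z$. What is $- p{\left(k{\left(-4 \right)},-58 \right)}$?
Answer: $-27$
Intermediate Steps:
$k{\left(z \right)} = 2 z$
$p{\left(d,X \right)} = 27$ ($p{\left(d,X \right)} = \frac{4}{7} + \frac{1}{7} \cdot 185 = \frac{4}{7} + \frac{185}{7} = 27$)
$- p{\left(k{\left(-4 \right)},-58 \right)} = \left(-1\right) 27 = -27$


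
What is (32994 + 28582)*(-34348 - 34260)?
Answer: -4224606208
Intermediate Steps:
(32994 + 28582)*(-34348 - 34260) = 61576*(-68608) = -4224606208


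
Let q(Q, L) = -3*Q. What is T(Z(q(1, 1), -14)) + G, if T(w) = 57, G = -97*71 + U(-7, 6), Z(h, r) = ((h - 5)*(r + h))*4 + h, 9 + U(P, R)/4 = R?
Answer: -6842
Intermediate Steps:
U(P, R) = -36 + 4*R
Z(h, r) = h + 4*(-5 + h)*(h + r) (Z(h, r) = ((-5 + h)*(h + r))*4 + h = 4*(-5 + h)*(h + r) + h = h + 4*(-5 + h)*(h + r))
G = -6899 (G = -97*71 + (-36 + 4*6) = -6887 + (-36 + 24) = -6887 - 12 = -6899)
T(Z(q(1, 1), -14)) + G = 57 - 6899 = -6842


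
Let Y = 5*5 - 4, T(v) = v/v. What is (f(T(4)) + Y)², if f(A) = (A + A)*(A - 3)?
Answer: 289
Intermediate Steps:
T(v) = 1
Y = 21 (Y = 25 - 4 = 21)
f(A) = 2*A*(-3 + A) (f(A) = (2*A)*(-3 + A) = 2*A*(-3 + A))
(f(T(4)) + Y)² = (2*1*(-3 + 1) + 21)² = (2*1*(-2) + 21)² = (-4 + 21)² = 17² = 289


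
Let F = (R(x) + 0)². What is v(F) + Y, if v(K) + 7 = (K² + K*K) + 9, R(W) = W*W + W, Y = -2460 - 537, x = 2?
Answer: -403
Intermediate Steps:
Y = -2997
R(W) = W + W² (R(W) = W² + W = W + W²)
F = 36 (F = (2*(1 + 2) + 0)² = (2*3 + 0)² = (6 + 0)² = 6² = 36)
v(K) = 2 + 2*K² (v(K) = -7 + ((K² + K*K) + 9) = -7 + ((K² + K²) + 9) = -7 + (2*K² + 9) = -7 + (9 + 2*K²) = 2 + 2*K²)
v(F) + Y = (2 + 2*36²) - 2997 = (2 + 2*1296) - 2997 = (2 + 2592) - 2997 = 2594 - 2997 = -403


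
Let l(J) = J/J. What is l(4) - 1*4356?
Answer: -4355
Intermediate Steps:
l(J) = 1
l(4) - 1*4356 = 1 - 1*4356 = 1 - 4356 = -4355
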